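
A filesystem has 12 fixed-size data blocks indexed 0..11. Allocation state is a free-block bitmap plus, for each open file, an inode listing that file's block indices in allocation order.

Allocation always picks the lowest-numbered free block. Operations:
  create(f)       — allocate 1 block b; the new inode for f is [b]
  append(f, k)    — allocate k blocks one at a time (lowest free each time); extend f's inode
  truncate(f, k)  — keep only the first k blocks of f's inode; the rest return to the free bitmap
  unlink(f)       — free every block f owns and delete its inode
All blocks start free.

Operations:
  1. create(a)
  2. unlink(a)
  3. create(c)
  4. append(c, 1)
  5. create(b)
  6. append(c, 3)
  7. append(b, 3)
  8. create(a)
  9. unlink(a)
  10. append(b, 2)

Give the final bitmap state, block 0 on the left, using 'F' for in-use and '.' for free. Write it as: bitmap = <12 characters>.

create(a): bitmap=F........... | a=[0]
unlink(a): bitmap=............ | 
create(c): bitmap=F........... | c=[0]
append(c, 1): bitmap=FF.......... | c=[0, 1]
create(b): bitmap=FFF......... | b=[2] c=[0, 1]
append(c, 3): bitmap=FFFFFF...... | b=[2] c=[0, 1, 3, 4, 5]
append(b, 3): bitmap=FFFFFFFFF... | b=[2, 6, 7, 8] c=[0, 1, 3, 4, 5]
create(a): bitmap=FFFFFFFFFF.. | a=[9] b=[2, 6, 7, 8] c=[0, 1, 3, 4, 5]
unlink(a): bitmap=FFFFFFFFF... | b=[2, 6, 7, 8] c=[0, 1, 3, 4, 5]
append(b, 2): bitmap=FFFFFFFFFFF. | b=[2, 6, 7, 8, 9, 10] c=[0, 1, 3, 4, 5]

bitmap = FFFFFFFFFFF.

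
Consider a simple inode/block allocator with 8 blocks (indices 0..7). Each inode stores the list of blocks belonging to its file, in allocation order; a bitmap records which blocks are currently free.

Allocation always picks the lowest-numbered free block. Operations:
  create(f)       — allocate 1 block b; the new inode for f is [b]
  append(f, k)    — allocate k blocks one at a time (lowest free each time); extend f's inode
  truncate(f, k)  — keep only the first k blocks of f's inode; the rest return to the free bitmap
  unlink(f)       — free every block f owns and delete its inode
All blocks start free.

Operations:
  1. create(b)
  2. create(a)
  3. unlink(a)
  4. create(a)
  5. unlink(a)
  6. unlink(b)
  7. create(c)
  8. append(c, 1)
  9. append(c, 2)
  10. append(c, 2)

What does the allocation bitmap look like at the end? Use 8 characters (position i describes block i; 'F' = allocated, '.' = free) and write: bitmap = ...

bitmap = FFFFFF..

after create(b) → b:[0]  free=[F.......]
after create(a) → a:[1], b:[0]  free=[FF......]
after unlink(a) → b:[0]  free=[F.......]
after create(a) → a:[1], b:[0]  free=[FF......]
after unlink(a) → b:[0]  free=[F.......]
after unlink(b) →   free=[........]
after create(c) → c:[0]  free=[F.......]
after append(c, 1) → c:[0, 1]  free=[FF......]
after append(c, 2) → c:[0, 1, 2, 3]  free=[FFFF....]
after append(c, 2) → c:[0, 1, 2, 3, 4, 5]  free=[FFFFFF..]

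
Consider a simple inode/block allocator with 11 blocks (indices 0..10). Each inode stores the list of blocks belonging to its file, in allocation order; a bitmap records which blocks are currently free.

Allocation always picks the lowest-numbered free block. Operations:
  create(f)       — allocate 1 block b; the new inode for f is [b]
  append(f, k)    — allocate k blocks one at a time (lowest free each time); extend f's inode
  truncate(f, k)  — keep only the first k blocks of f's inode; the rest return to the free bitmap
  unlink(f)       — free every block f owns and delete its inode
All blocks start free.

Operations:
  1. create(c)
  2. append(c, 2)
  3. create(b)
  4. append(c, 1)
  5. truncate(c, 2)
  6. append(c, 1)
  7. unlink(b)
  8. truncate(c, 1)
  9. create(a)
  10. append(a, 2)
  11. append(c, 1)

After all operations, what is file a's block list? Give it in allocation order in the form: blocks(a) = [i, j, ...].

[1] create(c) — c=0 (map F..........)
[2] append(c, 2) — c=0,1,2 (map FFF........)
[3] create(b) — b=3 c=0,1,2 (map FFFF.......)
[4] append(c, 1) — b=3 c=0,1,2,4 (map FFFFF......)
[5] truncate(c, 2) — b=3 c=0,1 (map FF.F.......)
[6] append(c, 1) — b=3 c=0,1,2 (map FFFF.......)
[7] unlink(b) — c=0,1,2 (map FFF........)
[8] truncate(c, 1) — c=0 (map F..........)
[9] create(a) — a=1 c=0 (map FF.........)
[10] append(a, 2) — a=1,2,3 c=0 (map FFFF.......)
[11] append(c, 1) — a=1,2,3 c=0,4 (map FFFFF......)

blocks(a) = [1, 2, 3]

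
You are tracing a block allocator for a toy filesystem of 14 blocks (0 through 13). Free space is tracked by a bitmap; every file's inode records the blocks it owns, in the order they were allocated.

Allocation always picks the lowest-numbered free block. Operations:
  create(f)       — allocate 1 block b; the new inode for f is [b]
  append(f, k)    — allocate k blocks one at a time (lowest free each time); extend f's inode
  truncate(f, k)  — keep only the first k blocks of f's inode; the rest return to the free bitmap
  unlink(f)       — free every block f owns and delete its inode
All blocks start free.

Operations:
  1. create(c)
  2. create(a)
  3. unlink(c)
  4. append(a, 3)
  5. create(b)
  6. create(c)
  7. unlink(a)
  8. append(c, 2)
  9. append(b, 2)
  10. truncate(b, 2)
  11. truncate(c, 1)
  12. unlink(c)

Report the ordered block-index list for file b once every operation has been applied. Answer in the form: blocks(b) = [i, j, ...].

blocks(b) = [4, 2]

[1] create(c) — c=0 (map F.............)
[2] create(a) — a=1 c=0 (map FF............)
[3] unlink(c) — a=1 (map .F............)
[4] append(a, 3) — a=1,0,2,3 (map FFFF..........)
[5] create(b) — a=1,0,2,3 b=4 (map FFFFF.........)
[6] create(c) — a=1,0,2,3 b=4 c=5 (map FFFFFF........)
[7] unlink(a) — b=4 c=5 (map ....FF........)
[8] append(c, 2) — b=4 c=5,0,1 (map FF..FF........)
[9] append(b, 2) — b=4,2,3 c=5,0,1 (map FFFFFF........)
[10] truncate(b, 2) — b=4,2 c=5,0,1 (map FFF.FF........)
[11] truncate(c, 1) — b=4,2 c=5 (map ..F.FF........)
[12] unlink(c) — b=4,2 (map ..F.F.........)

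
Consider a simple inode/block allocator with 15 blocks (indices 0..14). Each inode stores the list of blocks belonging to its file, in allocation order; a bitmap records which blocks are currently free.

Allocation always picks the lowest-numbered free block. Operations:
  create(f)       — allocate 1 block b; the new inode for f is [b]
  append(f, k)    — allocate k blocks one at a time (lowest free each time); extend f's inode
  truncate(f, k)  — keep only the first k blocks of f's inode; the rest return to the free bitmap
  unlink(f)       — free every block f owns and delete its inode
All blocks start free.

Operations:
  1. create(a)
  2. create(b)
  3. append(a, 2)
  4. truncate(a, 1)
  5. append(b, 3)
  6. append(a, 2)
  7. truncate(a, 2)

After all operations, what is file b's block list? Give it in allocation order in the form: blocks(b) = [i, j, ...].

blocks(b) = [1, 2, 3, 4]

create(a): bitmap=F.............. | a=[0]
create(b): bitmap=FF............. | a=[0] b=[1]
append(a, 2): bitmap=FFFF........... | a=[0, 2, 3] b=[1]
truncate(a, 1): bitmap=FF............. | a=[0] b=[1]
append(b, 3): bitmap=FFFFF.......... | a=[0] b=[1, 2, 3, 4]
append(a, 2): bitmap=FFFFFFF........ | a=[0, 5, 6] b=[1, 2, 3, 4]
truncate(a, 2): bitmap=FFFFFF......... | a=[0, 5] b=[1, 2, 3, 4]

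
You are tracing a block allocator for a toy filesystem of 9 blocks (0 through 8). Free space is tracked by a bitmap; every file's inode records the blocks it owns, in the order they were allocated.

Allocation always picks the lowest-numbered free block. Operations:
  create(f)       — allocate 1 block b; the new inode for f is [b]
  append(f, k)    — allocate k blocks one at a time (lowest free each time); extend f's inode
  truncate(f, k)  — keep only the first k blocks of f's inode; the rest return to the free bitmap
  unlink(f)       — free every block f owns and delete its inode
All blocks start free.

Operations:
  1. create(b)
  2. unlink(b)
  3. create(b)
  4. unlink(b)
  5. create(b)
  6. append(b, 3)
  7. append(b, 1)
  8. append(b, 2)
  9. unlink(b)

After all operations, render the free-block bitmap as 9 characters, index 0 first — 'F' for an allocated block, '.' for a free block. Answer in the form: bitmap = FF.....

bitmap = .........

  1. create(b)  ⇒  F........  {b→[0]}
  2. unlink(b)  ⇒  .........  {}
  3. create(b)  ⇒  F........  {b→[0]}
  4. unlink(b)  ⇒  .........  {}
  5. create(b)  ⇒  F........  {b→[0]}
  6. append(b, 3)  ⇒  FFFF.....  {b→[0, 1, 2, 3]}
  7. append(b, 1)  ⇒  FFFFF....  {b→[0, 1, 2, 3, 4]}
  8. append(b, 2)  ⇒  FFFFFFF..  {b→[0, 1, 2, 3, 4, 5, 6]}
  9. unlink(b)  ⇒  .........  {}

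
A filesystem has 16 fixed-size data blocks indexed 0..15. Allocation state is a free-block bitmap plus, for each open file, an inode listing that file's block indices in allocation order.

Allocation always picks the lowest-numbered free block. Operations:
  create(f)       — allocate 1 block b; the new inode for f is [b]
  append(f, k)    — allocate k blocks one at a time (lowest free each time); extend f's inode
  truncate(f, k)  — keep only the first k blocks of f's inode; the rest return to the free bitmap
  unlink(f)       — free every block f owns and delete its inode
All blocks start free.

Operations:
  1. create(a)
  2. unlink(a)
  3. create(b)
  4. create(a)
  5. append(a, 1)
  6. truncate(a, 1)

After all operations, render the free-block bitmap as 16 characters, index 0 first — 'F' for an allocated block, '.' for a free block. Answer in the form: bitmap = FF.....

bitmap = FF..............

[1] create(a) — a=0 (map F...............)
[2] unlink(a) —  (map ................)
[3] create(b) — b=0 (map F...............)
[4] create(a) — a=1 b=0 (map FF..............)
[5] append(a, 1) — a=1,2 b=0 (map FFF.............)
[6] truncate(a, 1) — a=1 b=0 (map FF..............)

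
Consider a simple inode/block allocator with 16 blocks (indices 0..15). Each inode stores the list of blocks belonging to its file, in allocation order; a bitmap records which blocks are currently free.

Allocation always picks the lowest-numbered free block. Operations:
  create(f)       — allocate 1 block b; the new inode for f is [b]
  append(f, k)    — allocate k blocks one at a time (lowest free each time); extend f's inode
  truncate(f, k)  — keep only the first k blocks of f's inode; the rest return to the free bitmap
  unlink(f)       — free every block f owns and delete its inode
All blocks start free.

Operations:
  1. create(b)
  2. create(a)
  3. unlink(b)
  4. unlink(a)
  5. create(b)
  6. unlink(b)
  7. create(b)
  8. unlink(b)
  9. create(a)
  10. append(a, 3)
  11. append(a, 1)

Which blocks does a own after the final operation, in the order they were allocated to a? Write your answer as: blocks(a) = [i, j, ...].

create(b): bitmap=F............... | b=[0]
create(a): bitmap=FF.............. | a=[1] b=[0]
unlink(b): bitmap=.F.............. | a=[1]
unlink(a): bitmap=................ | 
create(b): bitmap=F............... | b=[0]
unlink(b): bitmap=................ | 
create(b): bitmap=F............... | b=[0]
unlink(b): bitmap=................ | 
create(a): bitmap=F............... | a=[0]
append(a, 3): bitmap=FFFF............ | a=[0, 1, 2, 3]
append(a, 1): bitmap=FFFFF........... | a=[0, 1, 2, 3, 4]

blocks(a) = [0, 1, 2, 3, 4]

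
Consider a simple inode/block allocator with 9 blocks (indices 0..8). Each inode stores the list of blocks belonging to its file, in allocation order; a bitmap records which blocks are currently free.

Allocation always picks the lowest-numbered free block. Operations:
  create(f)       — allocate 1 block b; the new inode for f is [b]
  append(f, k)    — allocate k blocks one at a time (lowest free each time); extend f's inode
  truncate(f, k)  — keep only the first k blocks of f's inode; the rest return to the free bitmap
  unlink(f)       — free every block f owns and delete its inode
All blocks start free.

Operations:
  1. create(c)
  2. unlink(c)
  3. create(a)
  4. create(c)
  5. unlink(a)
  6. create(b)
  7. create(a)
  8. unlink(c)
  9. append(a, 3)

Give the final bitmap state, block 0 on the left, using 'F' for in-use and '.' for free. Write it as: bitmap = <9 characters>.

  1. create(c)  ⇒  F........  {c→[0]}
  2. unlink(c)  ⇒  .........  {}
  3. create(a)  ⇒  F........  {a→[0]}
  4. create(c)  ⇒  FF.......  {a→[0]; c→[1]}
  5. unlink(a)  ⇒  .F.......  {c→[1]}
  6. create(b)  ⇒  FF.......  {b→[0]; c→[1]}
  7. create(a)  ⇒  FFF......  {a→[2]; b→[0]; c→[1]}
  8. unlink(c)  ⇒  F.F......  {a→[2]; b→[0]}
  9. append(a, 3)  ⇒  FFFFF....  {a→[2, 1, 3, 4]; b→[0]}

bitmap = FFFFF....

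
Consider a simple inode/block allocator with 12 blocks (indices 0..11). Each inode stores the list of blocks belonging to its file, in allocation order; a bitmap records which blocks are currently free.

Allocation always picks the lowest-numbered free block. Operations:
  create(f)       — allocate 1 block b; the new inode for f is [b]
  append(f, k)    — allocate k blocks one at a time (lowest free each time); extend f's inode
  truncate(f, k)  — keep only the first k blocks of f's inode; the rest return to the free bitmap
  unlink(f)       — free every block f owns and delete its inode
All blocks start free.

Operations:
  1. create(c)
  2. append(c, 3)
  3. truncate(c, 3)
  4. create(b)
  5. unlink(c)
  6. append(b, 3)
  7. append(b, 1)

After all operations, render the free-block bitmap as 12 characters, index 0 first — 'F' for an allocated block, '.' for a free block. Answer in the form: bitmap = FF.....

bitmap = FFFFF.......

  1. create(c)  ⇒  F...........  {c→[0]}
  2. append(c, 3)  ⇒  FFFF........  {c→[0, 1, 2, 3]}
  3. truncate(c, 3)  ⇒  FFF.........  {c→[0, 1, 2]}
  4. create(b)  ⇒  FFFF........  {b→[3]; c→[0, 1, 2]}
  5. unlink(c)  ⇒  ...F........  {b→[3]}
  6. append(b, 3)  ⇒  FFFF........  {b→[3, 0, 1, 2]}
  7. append(b, 1)  ⇒  FFFFF.......  {b→[3, 0, 1, 2, 4]}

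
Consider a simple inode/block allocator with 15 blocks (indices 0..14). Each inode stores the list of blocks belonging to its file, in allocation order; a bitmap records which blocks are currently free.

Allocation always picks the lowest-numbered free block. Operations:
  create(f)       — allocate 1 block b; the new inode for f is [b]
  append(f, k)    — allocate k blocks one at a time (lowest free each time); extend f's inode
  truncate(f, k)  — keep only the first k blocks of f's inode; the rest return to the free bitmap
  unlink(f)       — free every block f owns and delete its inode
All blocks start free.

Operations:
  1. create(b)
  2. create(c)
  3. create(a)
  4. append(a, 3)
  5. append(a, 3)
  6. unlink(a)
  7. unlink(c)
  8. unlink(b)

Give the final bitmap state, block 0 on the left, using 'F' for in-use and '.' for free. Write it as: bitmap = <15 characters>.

  1. create(b)  ⇒  F..............  {b→[0]}
  2. create(c)  ⇒  FF.............  {b→[0]; c→[1]}
  3. create(a)  ⇒  FFF............  {a→[2]; b→[0]; c→[1]}
  4. append(a, 3)  ⇒  FFFFFF.........  {a→[2, 3, 4, 5]; b→[0]; c→[1]}
  5. append(a, 3)  ⇒  FFFFFFFFF......  {a→[2, 3, 4, 5, 6, 7, 8]; b→[0]; c→[1]}
  6. unlink(a)  ⇒  FF.............  {b→[0]; c→[1]}
  7. unlink(c)  ⇒  F..............  {b→[0]}
  8. unlink(b)  ⇒  ...............  {}

bitmap = ...............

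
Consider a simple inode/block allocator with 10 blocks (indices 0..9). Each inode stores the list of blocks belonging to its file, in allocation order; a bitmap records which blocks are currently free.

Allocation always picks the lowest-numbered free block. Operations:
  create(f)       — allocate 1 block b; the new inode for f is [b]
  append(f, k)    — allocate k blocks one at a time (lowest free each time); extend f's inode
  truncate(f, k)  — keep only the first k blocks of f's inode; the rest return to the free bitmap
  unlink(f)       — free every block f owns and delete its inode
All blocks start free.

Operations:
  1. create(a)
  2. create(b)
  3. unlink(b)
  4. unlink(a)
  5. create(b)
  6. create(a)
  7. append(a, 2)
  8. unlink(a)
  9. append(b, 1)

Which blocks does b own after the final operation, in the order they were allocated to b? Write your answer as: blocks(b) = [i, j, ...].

blocks(b) = [0, 1]

[1] create(a) — a=0 (map F.........)
[2] create(b) — a=0 b=1 (map FF........)
[3] unlink(b) — a=0 (map F.........)
[4] unlink(a) —  (map ..........)
[5] create(b) — b=0 (map F.........)
[6] create(a) — a=1 b=0 (map FF........)
[7] append(a, 2) — a=1,2,3 b=0 (map FFFF......)
[8] unlink(a) — b=0 (map F.........)
[9] append(b, 1) — b=0,1 (map FF........)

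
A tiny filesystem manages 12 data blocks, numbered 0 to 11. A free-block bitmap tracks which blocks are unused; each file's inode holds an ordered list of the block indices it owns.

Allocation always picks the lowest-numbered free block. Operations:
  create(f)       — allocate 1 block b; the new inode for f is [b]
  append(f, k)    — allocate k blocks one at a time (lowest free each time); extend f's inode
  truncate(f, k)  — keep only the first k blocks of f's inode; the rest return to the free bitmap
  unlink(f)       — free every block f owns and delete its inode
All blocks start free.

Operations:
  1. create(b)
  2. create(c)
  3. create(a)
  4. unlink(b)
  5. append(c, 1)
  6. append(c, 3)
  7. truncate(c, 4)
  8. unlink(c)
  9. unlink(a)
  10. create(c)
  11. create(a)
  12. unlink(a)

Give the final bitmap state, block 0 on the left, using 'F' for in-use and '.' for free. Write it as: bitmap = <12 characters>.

bitmap = F...........

  1. create(b)  ⇒  F...........  {b→[0]}
  2. create(c)  ⇒  FF..........  {b→[0]; c→[1]}
  3. create(a)  ⇒  FFF.........  {a→[2]; b→[0]; c→[1]}
  4. unlink(b)  ⇒  .FF.........  {a→[2]; c→[1]}
  5. append(c, 1)  ⇒  FFF.........  {a→[2]; c→[1, 0]}
  6. append(c, 3)  ⇒  FFFFFF......  {a→[2]; c→[1, 0, 3, 4, 5]}
  7. truncate(c, 4)  ⇒  FFFFF.......  {a→[2]; c→[1, 0, 3, 4]}
  8. unlink(c)  ⇒  ..F.........  {a→[2]}
  9. unlink(a)  ⇒  ............  {}
  10. create(c)  ⇒  F...........  {c→[0]}
  11. create(a)  ⇒  FF..........  {a→[1]; c→[0]}
  12. unlink(a)  ⇒  F...........  {c→[0]}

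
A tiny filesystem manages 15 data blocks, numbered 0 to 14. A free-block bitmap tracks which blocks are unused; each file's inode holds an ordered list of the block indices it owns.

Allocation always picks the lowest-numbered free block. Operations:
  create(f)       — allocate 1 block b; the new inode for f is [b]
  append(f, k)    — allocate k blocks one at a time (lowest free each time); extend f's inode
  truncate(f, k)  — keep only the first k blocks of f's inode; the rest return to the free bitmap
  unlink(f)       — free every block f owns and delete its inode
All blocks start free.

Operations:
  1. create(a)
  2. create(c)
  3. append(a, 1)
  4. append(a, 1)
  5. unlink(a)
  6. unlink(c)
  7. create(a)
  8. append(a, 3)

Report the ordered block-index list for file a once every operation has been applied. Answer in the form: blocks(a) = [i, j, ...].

after create(a) → a:[0]  free=[F..............]
after create(c) → a:[0], c:[1]  free=[FF.............]
after append(a, 1) → a:[0, 2], c:[1]  free=[FFF............]
after append(a, 1) → a:[0, 2, 3], c:[1]  free=[FFFF...........]
after unlink(a) → c:[1]  free=[.F.............]
after unlink(c) →   free=[...............]
after create(a) → a:[0]  free=[F..............]
after append(a, 3) → a:[0, 1, 2, 3]  free=[FFFF...........]

blocks(a) = [0, 1, 2, 3]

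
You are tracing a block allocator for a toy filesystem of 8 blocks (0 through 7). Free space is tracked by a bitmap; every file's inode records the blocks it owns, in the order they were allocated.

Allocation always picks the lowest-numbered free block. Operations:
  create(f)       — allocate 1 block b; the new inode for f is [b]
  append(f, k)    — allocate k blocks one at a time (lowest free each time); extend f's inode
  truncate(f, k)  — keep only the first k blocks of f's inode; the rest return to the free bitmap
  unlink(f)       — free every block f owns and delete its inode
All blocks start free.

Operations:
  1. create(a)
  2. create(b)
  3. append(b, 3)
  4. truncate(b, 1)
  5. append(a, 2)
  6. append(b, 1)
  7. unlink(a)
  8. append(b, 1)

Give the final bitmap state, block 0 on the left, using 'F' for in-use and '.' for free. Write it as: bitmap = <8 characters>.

bitmap = FF..F...

after create(a) → a:[0]  free=[F.......]
after create(b) → a:[0], b:[1]  free=[FF......]
after append(b, 3) → a:[0], b:[1, 2, 3, 4]  free=[FFFFF...]
after truncate(b, 1) → a:[0], b:[1]  free=[FF......]
after append(a, 2) → a:[0, 2, 3], b:[1]  free=[FFFF....]
after append(b, 1) → a:[0, 2, 3], b:[1, 4]  free=[FFFFF...]
after unlink(a) → b:[1, 4]  free=[.F..F...]
after append(b, 1) → b:[1, 4, 0]  free=[FF..F...]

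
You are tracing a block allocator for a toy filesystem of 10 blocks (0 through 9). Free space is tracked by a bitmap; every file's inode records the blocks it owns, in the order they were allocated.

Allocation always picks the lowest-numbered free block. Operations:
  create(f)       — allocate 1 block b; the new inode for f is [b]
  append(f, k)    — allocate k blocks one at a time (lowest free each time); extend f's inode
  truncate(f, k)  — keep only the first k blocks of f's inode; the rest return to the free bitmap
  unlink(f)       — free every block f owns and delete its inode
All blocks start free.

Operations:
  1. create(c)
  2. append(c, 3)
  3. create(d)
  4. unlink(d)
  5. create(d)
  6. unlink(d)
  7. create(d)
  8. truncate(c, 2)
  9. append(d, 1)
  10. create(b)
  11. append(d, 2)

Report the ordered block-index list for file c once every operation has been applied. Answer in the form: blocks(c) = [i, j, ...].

  1. create(c)  ⇒  F.........  {c→[0]}
  2. append(c, 3)  ⇒  FFFF......  {c→[0, 1, 2, 3]}
  3. create(d)  ⇒  FFFFF.....  {c→[0, 1, 2, 3]; d→[4]}
  4. unlink(d)  ⇒  FFFF......  {c→[0, 1, 2, 3]}
  5. create(d)  ⇒  FFFFF.....  {c→[0, 1, 2, 3]; d→[4]}
  6. unlink(d)  ⇒  FFFF......  {c→[0, 1, 2, 3]}
  7. create(d)  ⇒  FFFFF.....  {c→[0, 1, 2, 3]; d→[4]}
  8. truncate(c, 2)  ⇒  FF..F.....  {c→[0, 1]; d→[4]}
  9. append(d, 1)  ⇒  FFF.F.....  {c→[0, 1]; d→[4, 2]}
  10. create(b)  ⇒  FFFFF.....  {b→[3]; c→[0, 1]; d→[4, 2]}
  11. append(d, 2)  ⇒  FFFFFFF...  {b→[3]; c→[0, 1]; d→[4, 2, 5, 6]}

blocks(c) = [0, 1]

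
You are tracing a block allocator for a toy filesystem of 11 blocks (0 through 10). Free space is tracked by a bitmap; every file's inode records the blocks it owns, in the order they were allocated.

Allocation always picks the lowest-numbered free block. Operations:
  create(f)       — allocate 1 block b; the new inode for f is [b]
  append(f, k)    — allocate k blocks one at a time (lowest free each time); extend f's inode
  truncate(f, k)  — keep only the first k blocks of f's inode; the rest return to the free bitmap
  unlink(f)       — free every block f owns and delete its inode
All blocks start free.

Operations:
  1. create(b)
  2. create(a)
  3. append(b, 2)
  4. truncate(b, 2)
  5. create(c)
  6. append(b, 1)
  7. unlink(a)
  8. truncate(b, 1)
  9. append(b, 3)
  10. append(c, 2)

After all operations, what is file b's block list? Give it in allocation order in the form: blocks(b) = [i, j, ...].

blocks(b) = [0, 1, 2, 4]

create(b): bitmap=F.......... | b=[0]
create(a): bitmap=FF......... | a=[1] b=[0]
append(b, 2): bitmap=FFFF....... | a=[1] b=[0, 2, 3]
truncate(b, 2): bitmap=FFF........ | a=[1] b=[0, 2]
create(c): bitmap=FFFF....... | a=[1] b=[0, 2] c=[3]
append(b, 1): bitmap=FFFFF...... | a=[1] b=[0, 2, 4] c=[3]
unlink(a): bitmap=F.FFF...... | b=[0, 2, 4] c=[3]
truncate(b, 1): bitmap=F..F....... | b=[0] c=[3]
append(b, 3): bitmap=FFFFF...... | b=[0, 1, 2, 4] c=[3]
append(c, 2): bitmap=FFFFFFF.... | b=[0, 1, 2, 4] c=[3, 5, 6]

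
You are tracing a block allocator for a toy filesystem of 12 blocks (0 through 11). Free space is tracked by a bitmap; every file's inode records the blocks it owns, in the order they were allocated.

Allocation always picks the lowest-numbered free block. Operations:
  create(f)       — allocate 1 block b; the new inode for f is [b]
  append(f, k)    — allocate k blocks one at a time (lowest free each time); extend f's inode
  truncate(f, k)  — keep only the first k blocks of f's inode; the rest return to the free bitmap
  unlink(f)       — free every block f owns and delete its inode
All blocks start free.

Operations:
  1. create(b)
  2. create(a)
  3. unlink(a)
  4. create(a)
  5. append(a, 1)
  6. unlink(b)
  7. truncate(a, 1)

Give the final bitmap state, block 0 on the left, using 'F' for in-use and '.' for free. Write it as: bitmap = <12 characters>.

bitmap = .F..........

after create(b) → b:[0]  free=[F...........]
after create(a) → a:[1], b:[0]  free=[FF..........]
after unlink(a) → b:[0]  free=[F...........]
after create(a) → a:[1], b:[0]  free=[FF..........]
after append(a, 1) → a:[1, 2], b:[0]  free=[FFF.........]
after unlink(b) → a:[1, 2]  free=[.FF.........]
after truncate(a, 1) → a:[1]  free=[.F..........]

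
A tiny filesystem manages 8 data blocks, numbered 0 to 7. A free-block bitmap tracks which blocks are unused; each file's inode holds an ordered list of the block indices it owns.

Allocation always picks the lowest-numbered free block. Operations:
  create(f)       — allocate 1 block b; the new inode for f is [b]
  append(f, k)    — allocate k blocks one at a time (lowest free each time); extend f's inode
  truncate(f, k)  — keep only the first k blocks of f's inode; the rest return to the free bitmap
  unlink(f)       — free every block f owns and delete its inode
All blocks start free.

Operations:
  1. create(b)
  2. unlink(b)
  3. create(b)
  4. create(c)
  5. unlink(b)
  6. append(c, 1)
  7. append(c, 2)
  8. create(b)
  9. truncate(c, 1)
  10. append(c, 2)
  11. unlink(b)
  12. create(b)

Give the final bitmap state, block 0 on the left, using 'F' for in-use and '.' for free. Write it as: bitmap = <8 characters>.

after create(b) → b:[0]  free=[F.......]
after unlink(b) →   free=[........]
after create(b) → b:[0]  free=[F.......]
after create(c) → b:[0], c:[1]  free=[FF......]
after unlink(b) → c:[1]  free=[.F......]
after append(c, 1) → c:[1, 0]  free=[FF......]
after append(c, 2) → c:[1, 0, 2, 3]  free=[FFFF....]
after create(b) → b:[4], c:[1, 0, 2, 3]  free=[FFFFF...]
after truncate(c, 1) → b:[4], c:[1]  free=[.F..F...]
after append(c, 2) → b:[4], c:[1, 0, 2]  free=[FFF.F...]
after unlink(b) → c:[1, 0, 2]  free=[FFF.....]
after create(b) → b:[3], c:[1, 0, 2]  free=[FFFF....]

bitmap = FFFF....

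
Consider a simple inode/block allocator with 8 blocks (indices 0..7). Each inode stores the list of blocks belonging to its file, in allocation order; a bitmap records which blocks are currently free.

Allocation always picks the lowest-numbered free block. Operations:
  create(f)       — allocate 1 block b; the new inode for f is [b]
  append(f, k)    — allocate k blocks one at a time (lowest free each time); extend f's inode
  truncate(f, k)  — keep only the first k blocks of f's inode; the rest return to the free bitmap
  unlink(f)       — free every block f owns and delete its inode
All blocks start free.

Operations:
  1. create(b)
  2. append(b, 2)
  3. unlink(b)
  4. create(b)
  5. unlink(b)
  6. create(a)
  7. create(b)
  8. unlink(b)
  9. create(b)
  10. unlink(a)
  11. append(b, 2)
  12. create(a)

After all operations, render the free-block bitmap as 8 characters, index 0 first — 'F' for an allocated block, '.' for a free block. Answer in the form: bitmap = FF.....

after create(b) → b:[0]  free=[F.......]
after append(b, 2) → b:[0, 1, 2]  free=[FFF.....]
after unlink(b) →   free=[........]
after create(b) → b:[0]  free=[F.......]
after unlink(b) →   free=[........]
after create(a) → a:[0]  free=[F.......]
after create(b) → a:[0], b:[1]  free=[FF......]
after unlink(b) → a:[0]  free=[F.......]
after create(b) → a:[0], b:[1]  free=[FF......]
after unlink(a) → b:[1]  free=[.F......]
after append(b, 2) → b:[1, 0, 2]  free=[FFF.....]
after create(a) → a:[3], b:[1, 0, 2]  free=[FFFF....]

bitmap = FFFF....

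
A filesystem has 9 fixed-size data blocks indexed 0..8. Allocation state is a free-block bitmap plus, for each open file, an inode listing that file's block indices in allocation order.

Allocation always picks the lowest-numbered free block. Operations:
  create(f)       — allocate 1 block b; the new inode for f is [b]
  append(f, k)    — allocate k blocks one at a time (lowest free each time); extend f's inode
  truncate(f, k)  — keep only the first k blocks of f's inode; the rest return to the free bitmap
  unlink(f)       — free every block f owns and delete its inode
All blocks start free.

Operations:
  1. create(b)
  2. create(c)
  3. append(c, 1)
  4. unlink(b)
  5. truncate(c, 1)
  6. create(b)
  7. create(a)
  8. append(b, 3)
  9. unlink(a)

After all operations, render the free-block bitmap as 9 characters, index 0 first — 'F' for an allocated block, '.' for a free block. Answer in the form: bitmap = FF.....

bitmap = FF.FFF...

after create(b) → b:[0]  free=[F........]
after create(c) → b:[0], c:[1]  free=[FF.......]
after append(c, 1) → b:[0], c:[1, 2]  free=[FFF......]
after unlink(b) → c:[1, 2]  free=[.FF......]
after truncate(c, 1) → c:[1]  free=[.F.......]
after create(b) → b:[0], c:[1]  free=[FF.......]
after create(a) → a:[2], b:[0], c:[1]  free=[FFF......]
after append(b, 3) → a:[2], b:[0, 3, 4, 5], c:[1]  free=[FFFFFF...]
after unlink(a) → b:[0, 3, 4, 5], c:[1]  free=[FF.FFF...]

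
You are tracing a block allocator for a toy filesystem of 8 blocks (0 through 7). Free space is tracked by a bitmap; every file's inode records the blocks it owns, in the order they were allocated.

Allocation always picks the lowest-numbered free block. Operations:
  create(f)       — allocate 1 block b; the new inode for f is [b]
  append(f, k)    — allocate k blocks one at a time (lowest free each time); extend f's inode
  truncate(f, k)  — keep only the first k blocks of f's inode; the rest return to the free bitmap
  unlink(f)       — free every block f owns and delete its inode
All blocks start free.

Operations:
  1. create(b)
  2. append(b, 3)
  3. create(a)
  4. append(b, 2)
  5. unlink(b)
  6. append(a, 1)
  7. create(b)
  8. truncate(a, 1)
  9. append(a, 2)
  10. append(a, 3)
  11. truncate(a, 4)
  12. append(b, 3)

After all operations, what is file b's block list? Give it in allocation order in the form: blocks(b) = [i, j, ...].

create(b): bitmap=F....... | b=[0]
append(b, 3): bitmap=FFFF.... | b=[0, 1, 2, 3]
create(a): bitmap=FFFFF... | a=[4] b=[0, 1, 2, 3]
append(b, 2): bitmap=FFFFFFF. | a=[4] b=[0, 1, 2, 3, 5, 6]
unlink(b): bitmap=....F... | a=[4]
append(a, 1): bitmap=F...F... | a=[4, 0]
create(b): bitmap=FF..F... | a=[4, 0] b=[1]
truncate(a, 1): bitmap=.F..F... | a=[4] b=[1]
append(a, 2): bitmap=FFF.F... | a=[4, 0, 2] b=[1]
append(a, 3): bitmap=FFFFFFF. | a=[4, 0, 2, 3, 5, 6] b=[1]
truncate(a, 4): bitmap=FFFFF... | a=[4, 0, 2, 3] b=[1]
append(b, 3): bitmap=FFFFFFFF | a=[4, 0, 2, 3] b=[1, 5, 6, 7]

blocks(b) = [1, 5, 6, 7]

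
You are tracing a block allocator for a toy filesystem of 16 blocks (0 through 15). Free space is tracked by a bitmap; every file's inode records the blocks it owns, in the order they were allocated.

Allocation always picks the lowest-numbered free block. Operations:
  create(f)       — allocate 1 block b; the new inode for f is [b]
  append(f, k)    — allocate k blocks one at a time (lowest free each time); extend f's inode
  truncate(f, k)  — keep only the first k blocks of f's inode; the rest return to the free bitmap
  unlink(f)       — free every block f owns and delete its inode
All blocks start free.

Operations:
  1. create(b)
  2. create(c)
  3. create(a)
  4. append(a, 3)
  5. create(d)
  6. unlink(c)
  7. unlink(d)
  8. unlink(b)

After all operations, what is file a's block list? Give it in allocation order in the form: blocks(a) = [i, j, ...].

blocks(a) = [2, 3, 4, 5]

after create(b) → b:[0]  free=[F...............]
after create(c) → b:[0], c:[1]  free=[FF..............]
after create(a) → a:[2], b:[0], c:[1]  free=[FFF.............]
after append(a, 3) → a:[2, 3, 4, 5], b:[0], c:[1]  free=[FFFFFF..........]
after create(d) → a:[2, 3, 4, 5], b:[0], c:[1], d:[6]  free=[FFFFFFF.........]
after unlink(c) → a:[2, 3, 4, 5], b:[0], d:[6]  free=[F.FFFFF.........]
after unlink(d) → a:[2, 3, 4, 5], b:[0]  free=[F.FFFF..........]
after unlink(b) → a:[2, 3, 4, 5]  free=[..FFFF..........]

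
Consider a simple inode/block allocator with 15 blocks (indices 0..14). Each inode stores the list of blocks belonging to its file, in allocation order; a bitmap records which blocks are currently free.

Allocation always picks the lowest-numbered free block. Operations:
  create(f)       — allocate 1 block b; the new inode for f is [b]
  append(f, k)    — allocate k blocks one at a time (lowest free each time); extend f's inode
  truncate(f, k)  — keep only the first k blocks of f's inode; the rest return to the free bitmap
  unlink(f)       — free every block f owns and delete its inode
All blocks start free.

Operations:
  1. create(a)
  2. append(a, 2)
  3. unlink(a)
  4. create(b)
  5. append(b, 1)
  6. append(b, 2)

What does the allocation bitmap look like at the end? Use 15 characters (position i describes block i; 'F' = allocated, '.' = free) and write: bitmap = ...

bitmap = FFFF...........

  1. create(a)  ⇒  F..............  {a→[0]}
  2. append(a, 2)  ⇒  FFF............  {a→[0, 1, 2]}
  3. unlink(a)  ⇒  ...............  {}
  4. create(b)  ⇒  F..............  {b→[0]}
  5. append(b, 1)  ⇒  FF.............  {b→[0, 1]}
  6. append(b, 2)  ⇒  FFFF...........  {b→[0, 1, 2, 3]}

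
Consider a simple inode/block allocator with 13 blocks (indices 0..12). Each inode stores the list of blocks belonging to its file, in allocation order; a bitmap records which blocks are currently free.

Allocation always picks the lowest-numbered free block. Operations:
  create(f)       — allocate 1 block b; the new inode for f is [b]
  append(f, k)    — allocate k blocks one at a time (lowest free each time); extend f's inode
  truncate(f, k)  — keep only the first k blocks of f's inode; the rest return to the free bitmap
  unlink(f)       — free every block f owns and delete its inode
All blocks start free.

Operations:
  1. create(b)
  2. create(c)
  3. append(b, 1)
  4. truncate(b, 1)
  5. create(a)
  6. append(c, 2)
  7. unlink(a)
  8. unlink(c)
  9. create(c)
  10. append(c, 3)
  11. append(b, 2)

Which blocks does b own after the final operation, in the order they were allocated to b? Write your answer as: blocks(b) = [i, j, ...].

after create(b) → b:[0]  free=[F............]
after create(c) → b:[0], c:[1]  free=[FF...........]
after append(b, 1) → b:[0, 2], c:[1]  free=[FFF..........]
after truncate(b, 1) → b:[0], c:[1]  free=[FF...........]
after create(a) → a:[2], b:[0], c:[1]  free=[FFF..........]
after append(c, 2) → a:[2], b:[0], c:[1, 3, 4]  free=[FFFFF........]
after unlink(a) → b:[0], c:[1, 3, 4]  free=[FF.FF........]
after unlink(c) → b:[0]  free=[F............]
after create(c) → b:[0], c:[1]  free=[FF...........]
after append(c, 3) → b:[0], c:[1, 2, 3, 4]  free=[FFFFF........]
after append(b, 2) → b:[0, 5, 6], c:[1, 2, 3, 4]  free=[FFFFFFF......]

blocks(b) = [0, 5, 6]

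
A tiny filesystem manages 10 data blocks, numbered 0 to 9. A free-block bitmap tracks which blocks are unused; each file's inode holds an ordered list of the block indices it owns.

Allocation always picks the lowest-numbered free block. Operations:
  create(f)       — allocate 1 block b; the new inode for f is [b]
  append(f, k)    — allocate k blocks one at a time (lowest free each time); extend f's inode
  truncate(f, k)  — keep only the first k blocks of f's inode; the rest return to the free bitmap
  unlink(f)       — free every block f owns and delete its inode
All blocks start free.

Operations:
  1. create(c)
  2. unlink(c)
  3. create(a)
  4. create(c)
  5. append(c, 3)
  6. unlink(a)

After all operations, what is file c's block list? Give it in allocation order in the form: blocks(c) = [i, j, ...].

  1. create(c)  ⇒  F.........  {c→[0]}
  2. unlink(c)  ⇒  ..........  {}
  3. create(a)  ⇒  F.........  {a→[0]}
  4. create(c)  ⇒  FF........  {a→[0]; c→[1]}
  5. append(c, 3)  ⇒  FFFFF.....  {a→[0]; c→[1, 2, 3, 4]}
  6. unlink(a)  ⇒  .FFFF.....  {c→[1, 2, 3, 4]}

blocks(c) = [1, 2, 3, 4]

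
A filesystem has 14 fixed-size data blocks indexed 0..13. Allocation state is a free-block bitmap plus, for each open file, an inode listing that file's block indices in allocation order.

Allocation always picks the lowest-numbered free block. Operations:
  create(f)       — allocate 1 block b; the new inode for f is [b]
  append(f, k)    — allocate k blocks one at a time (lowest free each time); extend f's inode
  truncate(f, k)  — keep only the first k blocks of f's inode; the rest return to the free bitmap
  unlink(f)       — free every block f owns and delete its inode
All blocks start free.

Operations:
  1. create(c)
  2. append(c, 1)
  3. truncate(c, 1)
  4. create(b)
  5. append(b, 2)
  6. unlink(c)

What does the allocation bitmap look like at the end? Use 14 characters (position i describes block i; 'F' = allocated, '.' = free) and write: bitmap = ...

bitmap = .FFF..........

[1] create(c) — c=0 (map F.............)
[2] append(c, 1) — c=0,1 (map FF............)
[3] truncate(c, 1) — c=0 (map F.............)
[4] create(b) — b=1 c=0 (map FF............)
[5] append(b, 2) — b=1,2,3 c=0 (map FFFF..........)
[6] unlink(c) — b=1,2,3 (map .FFF..........)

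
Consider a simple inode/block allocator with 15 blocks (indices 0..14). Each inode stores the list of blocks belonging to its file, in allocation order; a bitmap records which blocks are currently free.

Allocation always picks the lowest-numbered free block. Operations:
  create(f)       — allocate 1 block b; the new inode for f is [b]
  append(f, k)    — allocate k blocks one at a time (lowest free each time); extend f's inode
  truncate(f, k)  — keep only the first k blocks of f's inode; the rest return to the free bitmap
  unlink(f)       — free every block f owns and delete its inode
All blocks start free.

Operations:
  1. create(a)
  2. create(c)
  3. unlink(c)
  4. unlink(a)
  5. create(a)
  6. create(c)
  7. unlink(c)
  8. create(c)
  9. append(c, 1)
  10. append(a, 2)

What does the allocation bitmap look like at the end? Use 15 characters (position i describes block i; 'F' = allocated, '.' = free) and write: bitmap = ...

create(a): bitmap=F.............. | a=[0]
create(c): bitmap=FF............. | a=[0] c=[1]
unlink(c): bitmap=F.............. | a=[0]
unlink(a): bitmap=............... | 
create(a): bitmap=F.............. | a=[0]
create(c): bitmap=FF............. | a=[0] c=[1]
unlink(c): bitmap=F.............. | a=[0]
create(c): bitmap=FF............. | a=[0] c=[1]
append(c, 1): bitmap=FFF............ | a=[0] c=[1, 2]
append(a, 2): bitmap=FFFFF.......... | a=[0, 3, 4] c=[1, 2]

bitmap = FFFFF..........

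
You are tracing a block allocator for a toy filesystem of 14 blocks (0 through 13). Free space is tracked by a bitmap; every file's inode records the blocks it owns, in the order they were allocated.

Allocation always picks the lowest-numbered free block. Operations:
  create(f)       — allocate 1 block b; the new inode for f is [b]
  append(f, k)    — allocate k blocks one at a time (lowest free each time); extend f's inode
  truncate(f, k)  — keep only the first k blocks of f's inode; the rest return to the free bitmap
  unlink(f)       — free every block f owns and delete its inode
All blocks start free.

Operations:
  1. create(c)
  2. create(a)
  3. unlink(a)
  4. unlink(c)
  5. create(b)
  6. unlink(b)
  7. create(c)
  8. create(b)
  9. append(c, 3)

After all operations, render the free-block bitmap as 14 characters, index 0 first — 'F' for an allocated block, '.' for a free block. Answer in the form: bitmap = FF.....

bitmap = FFFFF.........

  1. create(c)  ⇒  F.............  {c→[0]}
  2. create(a)  ⇒  FF............  {a→[1]; c→[0]}
  3. unlink(a)  ⇒  F.............  {c→[0]}
  4. unlink(c)  ⇒  ..............  {}
  5. create(b)  ⇒  F.............  {b→[0]}
  6. unlink(b)  ⇒  ..............  {}
  7. create(c)  ⇒  F.............  {c→[0]}
  8. create(b)  ⇒  FF............  {b→[1]; c→[0]}
  9. append(c, 3)  ⇒  FFFFF.........  {b→[1]; c→[0, 2, 3, 4]}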